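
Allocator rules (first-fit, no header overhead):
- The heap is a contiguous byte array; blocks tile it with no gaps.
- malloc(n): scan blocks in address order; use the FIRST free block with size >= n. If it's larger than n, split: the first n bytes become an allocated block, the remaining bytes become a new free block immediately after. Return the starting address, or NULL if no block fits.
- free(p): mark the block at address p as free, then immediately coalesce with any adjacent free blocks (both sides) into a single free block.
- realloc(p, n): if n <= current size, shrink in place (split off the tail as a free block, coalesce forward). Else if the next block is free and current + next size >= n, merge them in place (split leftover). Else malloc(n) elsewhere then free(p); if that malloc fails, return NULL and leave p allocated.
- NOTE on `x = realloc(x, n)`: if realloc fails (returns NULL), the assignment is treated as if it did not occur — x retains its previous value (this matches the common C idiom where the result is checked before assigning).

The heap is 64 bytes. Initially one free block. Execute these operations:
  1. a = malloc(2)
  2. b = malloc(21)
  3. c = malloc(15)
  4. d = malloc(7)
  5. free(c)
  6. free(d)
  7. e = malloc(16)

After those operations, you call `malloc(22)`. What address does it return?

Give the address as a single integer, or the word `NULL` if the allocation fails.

Answer: 39

Derivation:
Op 1: a = malloc(2) -> a = 0; heap: [0-1 ALLOC][2-63 FREE]
Op 2: b = malloc(21) -> b = 2; heap: [0-1 ALLOC][2-22 ALLOC][23-63 FREE]
Op 3: c = malloc(15) -> c = 23; heap: [0-1 ALLOC][2-22 ALLOC][23-37 ALLOC][38-63 FREE]
Op 4: d = malloc(7) -> d = 38; heap: [0-1 ALLOC][2-22 ALLOC][23-37 ALLOC][38-44 ALLOC][45-63 FREE]
Op 5: free(c) -> (freed c); heap: [0-1 ALLOC][2-22 ALLOC][23-37 FREE][38-44 ALLOC][45-63 FREE]
Op 6: free(d) -> (freed d); heap: [0-1 ALLOC][2-22 ALLOC][23-63 FREE]
Op 7: e = malloc(16) -> e = 23; heap: [0-1 ALLOC][2-22 ALLOC][23-38 ALLOC][39-63 FREE]
malloc(22): first-fit scan over [0-1 ALLOC][2-22 ALLOC][23-38 ALLOC][39-63 FREE] -> 39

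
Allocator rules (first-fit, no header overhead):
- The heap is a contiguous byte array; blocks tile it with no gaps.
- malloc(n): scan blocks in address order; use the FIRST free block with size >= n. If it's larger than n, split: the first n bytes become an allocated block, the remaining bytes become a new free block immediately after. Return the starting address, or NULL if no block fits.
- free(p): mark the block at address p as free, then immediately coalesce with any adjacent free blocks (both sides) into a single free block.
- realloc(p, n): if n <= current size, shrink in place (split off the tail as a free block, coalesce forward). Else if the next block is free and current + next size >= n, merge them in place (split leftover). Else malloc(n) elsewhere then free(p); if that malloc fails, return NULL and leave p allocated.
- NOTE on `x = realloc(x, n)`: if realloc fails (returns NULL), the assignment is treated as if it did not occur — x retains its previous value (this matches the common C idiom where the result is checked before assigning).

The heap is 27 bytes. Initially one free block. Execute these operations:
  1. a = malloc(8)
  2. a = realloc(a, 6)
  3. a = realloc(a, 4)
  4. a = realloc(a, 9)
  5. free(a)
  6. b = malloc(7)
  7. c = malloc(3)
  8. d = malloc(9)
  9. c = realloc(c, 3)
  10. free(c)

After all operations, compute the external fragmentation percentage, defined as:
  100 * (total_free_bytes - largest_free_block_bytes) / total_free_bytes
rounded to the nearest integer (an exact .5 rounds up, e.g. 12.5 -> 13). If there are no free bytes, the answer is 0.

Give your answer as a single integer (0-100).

Answer: 27

Derivation:
Op 1: a = malloc(8) -> a = 0; heap: [0-7 ALLOC][8-26 FREE]
Op 2: a = realloc(a, 6) -> a = 0; heap: [0-5 ALLOC][6-26 FREE]
Op 3: a = realloc(a, 4) -> a = 0; heap: [0-3 ALLOC][4-26 FREE]
Op 4: a = realloc(a, 9) -> a = 0; heap: [0-8 ALLOC][9-26 FREE]
Op 5: free(a) -> (freed a); heap: [0-26 FREE]
Op 6: b = malloc(7) -> b = 0; heap: [0-6 ALLOC][7-26 FREE]
Op 7: c = malloc(3) -> c = 7; heap: [0-6 ALLOC][7-9 ALLOC][10-26 FREE]
Op 8: d = malloc(9) -> d = 10; heap: [0-6 ALLOC][7-9 ALLOC][10-18 ALLOC][19-26 FREE]
Op 9: c = realloc(c, 3) -> c = 7; heap: [0-6 ALLOC][7-9 ALLOC][10-18 ALLOC][19-26 FREE]
Op 10: free(c) -> (freed c); heap: [0-6 ALLOC][7-9 FREE][10-18 ALLOC][19-26 FREE]
Free blocks: [3 8] total_free=11 largest=8 -> 100*(11-8)/11 = 300/11 ≈ 27.273 -> rounds to 27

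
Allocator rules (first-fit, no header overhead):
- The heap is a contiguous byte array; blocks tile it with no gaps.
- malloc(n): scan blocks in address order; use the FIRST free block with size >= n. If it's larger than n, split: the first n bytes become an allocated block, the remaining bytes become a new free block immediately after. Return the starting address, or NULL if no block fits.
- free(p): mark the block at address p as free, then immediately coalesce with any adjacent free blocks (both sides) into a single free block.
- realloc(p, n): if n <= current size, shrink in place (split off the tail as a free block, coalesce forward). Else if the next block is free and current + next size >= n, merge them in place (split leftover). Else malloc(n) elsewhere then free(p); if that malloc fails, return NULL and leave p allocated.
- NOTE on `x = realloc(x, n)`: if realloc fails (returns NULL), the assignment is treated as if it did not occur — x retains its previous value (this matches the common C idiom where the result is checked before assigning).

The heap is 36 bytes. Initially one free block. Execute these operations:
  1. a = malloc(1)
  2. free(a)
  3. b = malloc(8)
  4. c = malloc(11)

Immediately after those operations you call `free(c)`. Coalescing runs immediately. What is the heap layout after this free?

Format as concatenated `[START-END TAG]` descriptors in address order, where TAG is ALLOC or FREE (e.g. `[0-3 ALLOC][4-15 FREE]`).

Answer: [0-7 ALLOC][8-35 FREE]

Derivation:
Op 1: a = malloc(1) -> a = 0; heap: [0-0 ALLOC][1-35 FREE]
Op 2: free(a) -> (freed a); heap: [0-35 FREE]
Op 3: b = malloc(8) -> b = 0; heap: [0-7 ALLOC][8-35 FREE]
Op 4: c = malloc(11) -> c = 8; heap: [0-7 ALLOC][8-18 ALLOC][19-35 FREE]
free(c): c = 8 -> block [8-18 ALLOC]; mark free, coalesce with adjacent free neighbors -> [0-7 ALLOC][8-35 FREE]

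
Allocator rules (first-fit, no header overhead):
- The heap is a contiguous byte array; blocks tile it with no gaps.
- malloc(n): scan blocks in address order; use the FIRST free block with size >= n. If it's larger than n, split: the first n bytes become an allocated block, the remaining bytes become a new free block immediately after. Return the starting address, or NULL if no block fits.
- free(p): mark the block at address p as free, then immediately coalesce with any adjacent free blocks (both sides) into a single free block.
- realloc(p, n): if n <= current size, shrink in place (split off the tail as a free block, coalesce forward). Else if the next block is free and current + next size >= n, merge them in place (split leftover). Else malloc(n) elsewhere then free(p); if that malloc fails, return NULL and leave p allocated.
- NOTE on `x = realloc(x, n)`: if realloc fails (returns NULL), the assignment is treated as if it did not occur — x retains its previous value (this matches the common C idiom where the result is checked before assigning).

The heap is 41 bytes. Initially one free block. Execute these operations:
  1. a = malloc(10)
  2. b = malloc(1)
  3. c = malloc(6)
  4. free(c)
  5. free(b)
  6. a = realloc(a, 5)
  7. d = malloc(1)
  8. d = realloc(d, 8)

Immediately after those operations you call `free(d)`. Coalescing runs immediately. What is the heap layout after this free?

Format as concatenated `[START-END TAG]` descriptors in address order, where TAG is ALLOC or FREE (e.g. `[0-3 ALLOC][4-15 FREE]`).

Answer: [0-4 ALLOC][5-40 FREE]

Derivation:
Op 1: a = malloc(10) -> a = 0; heap: [0-9 ALLOC][10-40 FREE]
Op 2: b = malloc(1) -> b = 10; heap: [0-9 ALLOC][10-10 ALLOC][11-40 FREE]
Op 3: c = malloc(6) -> c = 11; heap: [0-9 ALLOC][10-10 ALLOC][11-16 ALLOC][17-40 FREE]
Op 4: free(c) -> (freed c); heap: [0-9 ALLOC][10-10 ALLOC][11-40 FREE]
Op 5: free(b) -> (freed b); heap: [0-9 ALLOC][10-40 FREE]
Op 6: a = realloc(a, 5) -> a = 0; heap: [0-4 ALLOC][5-40 FREE]
Op 7: d = malloc(1) -> d = 5; heap: [0-4 ALLOC][5-5 ALLOC][6-40 FREE]
Op 8: d = realloc(d, 8) -> d = 5; heap: [0-4 ALLOC][5-12 ALLOC][13-40 FREE]
free(d): d = 5 -> block [5-12 ALLOC]; mark free, coalesce with adjacent free neighbors -> [0-4 ALLOC][5-40 FREE]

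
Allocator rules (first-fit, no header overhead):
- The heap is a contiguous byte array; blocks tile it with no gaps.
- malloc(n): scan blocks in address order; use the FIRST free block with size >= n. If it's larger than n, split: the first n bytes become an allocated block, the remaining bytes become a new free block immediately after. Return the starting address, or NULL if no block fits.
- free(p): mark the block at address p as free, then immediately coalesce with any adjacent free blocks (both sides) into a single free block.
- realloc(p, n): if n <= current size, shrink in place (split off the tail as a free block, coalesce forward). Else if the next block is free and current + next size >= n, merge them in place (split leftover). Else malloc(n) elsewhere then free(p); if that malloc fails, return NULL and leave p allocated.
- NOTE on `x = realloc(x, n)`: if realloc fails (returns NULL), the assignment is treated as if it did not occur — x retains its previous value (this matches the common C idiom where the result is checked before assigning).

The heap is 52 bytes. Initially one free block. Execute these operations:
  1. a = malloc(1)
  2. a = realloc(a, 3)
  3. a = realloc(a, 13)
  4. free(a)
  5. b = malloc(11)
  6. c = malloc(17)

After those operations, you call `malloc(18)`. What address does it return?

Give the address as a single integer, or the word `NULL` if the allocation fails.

Answer: 28

Derivation:
Op 1: a = malloc(1) -> a = 0; heap: [0-0 ALLOC][1-51 FREE]
Op 2: a = realloc(a, 3) -> a = 0; heap: [0-2 ALLOC][3-51 FREE]
Op 3: a = realloc(a, 13) -> a = 0; heap: [0-12 ALLOC][13-51 FREE]
Op 4: free(a) -> (freed a); heap: [0-51 FREE]
Op 5: b = malloc(11) -> b = 0; heap: [0-10 ALLOC][11-51 FREE]
Op 6: c = malloc(17) -> c = 11; heap: [0-10 ALLOC][11-27 ALLOC][28-51 FREE]
malloc(18): first-fit scan over [0-10 ALLOC][11-27 ALLOC][28-51 FREE] -> 28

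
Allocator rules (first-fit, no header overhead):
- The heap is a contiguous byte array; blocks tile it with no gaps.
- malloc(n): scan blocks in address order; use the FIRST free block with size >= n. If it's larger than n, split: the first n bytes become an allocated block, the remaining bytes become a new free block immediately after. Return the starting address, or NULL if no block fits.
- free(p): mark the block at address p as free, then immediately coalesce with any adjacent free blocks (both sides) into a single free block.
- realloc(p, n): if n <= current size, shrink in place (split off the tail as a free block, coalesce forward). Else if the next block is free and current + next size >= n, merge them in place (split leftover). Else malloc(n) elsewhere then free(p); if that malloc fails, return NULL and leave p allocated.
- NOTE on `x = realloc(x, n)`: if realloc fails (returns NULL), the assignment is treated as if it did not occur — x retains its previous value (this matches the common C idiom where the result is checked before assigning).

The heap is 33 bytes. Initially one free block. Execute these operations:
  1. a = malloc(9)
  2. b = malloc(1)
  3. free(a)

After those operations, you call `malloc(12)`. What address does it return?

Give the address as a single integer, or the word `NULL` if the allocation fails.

Answer: 10

Derivation:
Op 1: a = malloc(9) -> a = 0; heap: [0-8 ALLOC][9-32 FREE]
Op 2: b = malloc(1) -> b = 9; heap: [0-8 ALLOC][9-9 ALLOC][10-32 FREE]
Op 3: free(a) -> (freed a); heap: [0-8 FREE][9-9 ALLOC][10-32 FREE]
malloc(12): first-fit scan over [0-8 FREE][9-9 ALLOC][10-32 FREE] -> 10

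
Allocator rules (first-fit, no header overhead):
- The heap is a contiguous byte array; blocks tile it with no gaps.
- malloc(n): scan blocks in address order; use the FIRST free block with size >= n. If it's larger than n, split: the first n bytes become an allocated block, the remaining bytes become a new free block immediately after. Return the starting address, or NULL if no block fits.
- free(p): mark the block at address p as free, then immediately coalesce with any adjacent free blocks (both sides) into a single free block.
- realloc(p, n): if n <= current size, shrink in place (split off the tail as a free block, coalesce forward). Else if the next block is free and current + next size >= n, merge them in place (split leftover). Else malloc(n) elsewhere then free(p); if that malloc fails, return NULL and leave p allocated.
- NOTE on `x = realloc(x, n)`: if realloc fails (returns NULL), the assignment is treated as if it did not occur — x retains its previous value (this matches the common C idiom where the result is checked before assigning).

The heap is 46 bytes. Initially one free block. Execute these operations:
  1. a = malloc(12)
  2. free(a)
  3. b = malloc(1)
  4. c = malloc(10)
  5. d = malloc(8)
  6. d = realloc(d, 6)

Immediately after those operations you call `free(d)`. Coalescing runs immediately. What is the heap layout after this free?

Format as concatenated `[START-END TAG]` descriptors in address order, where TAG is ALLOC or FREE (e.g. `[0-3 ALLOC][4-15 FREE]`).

Op 1: a = malloc(12) -> a = 0; heap: [0-11 ALLOC][12-45 FREE]
Op 2: free(a) -> (freed a); heap: [0-45 FREE]
Op 3: b = malloc(1) -> b = 0; heap: [0-0 ALLOC][1-45 FREE]
Op 4: c = malloc(10) -> c = 1; heap: [0-0 ALLOC][1-10 ALLOC][11-45 FREE]
Op 5: d = malloc(8) -> d = 11; heap: [0-0 ALLOC][1-10 ALLOC][11-18 ALLOC][19-45 FREE]
Op 6: d = realloc(d, 6) -> d = 11; heap: [0-0 ALLOC][1-10 ALLOC][11-16 ALLOC][17-45 FREE]
free(d): d = 11 -> block [11-16 ALLOC]; mark free, coalesce with adjacent free neighbors -> [0-0 ALLOC][1-10 ALLOC][11-45 FREE]

Answer: [0-0 ALLOC][1-10 ALLOC][11-45 FREE]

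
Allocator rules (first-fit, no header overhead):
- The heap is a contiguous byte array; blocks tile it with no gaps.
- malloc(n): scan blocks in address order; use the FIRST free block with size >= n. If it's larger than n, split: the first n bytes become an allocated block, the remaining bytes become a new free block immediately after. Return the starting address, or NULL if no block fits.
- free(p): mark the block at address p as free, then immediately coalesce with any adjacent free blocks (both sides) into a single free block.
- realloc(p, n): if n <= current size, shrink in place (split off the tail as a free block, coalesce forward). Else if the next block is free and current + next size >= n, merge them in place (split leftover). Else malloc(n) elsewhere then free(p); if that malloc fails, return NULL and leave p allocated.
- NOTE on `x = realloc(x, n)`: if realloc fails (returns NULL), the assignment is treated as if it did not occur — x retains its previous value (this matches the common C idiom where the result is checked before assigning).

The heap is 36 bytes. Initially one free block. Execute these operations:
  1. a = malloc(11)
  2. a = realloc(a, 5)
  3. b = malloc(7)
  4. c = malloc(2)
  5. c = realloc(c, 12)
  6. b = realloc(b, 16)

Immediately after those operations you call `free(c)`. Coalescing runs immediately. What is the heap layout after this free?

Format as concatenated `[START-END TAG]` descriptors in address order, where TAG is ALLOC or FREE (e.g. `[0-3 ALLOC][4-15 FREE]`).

Op 1: a = malloc(11) -> a = 0; heap: [0-10 ALLOC][11-35 FREE]
Op 2: a = realloc(a, 5) -> a = 0; heap: [0-4 ALLOC][5-35 FREE]
Op 3: b = malloc(7) -> b = 5; heap: [0-4 ALLOC][5-11 ALLOC][12-35 FREE]
Op 4: c = malloc(2) -> c = 12; heap: [0-4 ALLOC][5-11 ALLOC][12-13 ALLOC][14-35 FREE]
Op 5: c = realloc(c, 12) -> c = 12; heap: [0-4 ALLOC][5-11 ALLOC][12-23 ALLOC][24-35 FREE]
Op 6: b = realloc(b, 16) -> NULL (b unchanged); heap: [0-4 ALLOC][5-11 ALLOC][12-23 ALLOC][24-35 FREE]
free(c): c = 12 -> block [12-23 ALLOC]; mark free, coalesce with adjacent free neighbors -> [0-4 ALLOC][5-11 ALLOC][12-35 FREE]

Answer: [0-4 ALLOC][5-11 ALLOC][12-35 FREE]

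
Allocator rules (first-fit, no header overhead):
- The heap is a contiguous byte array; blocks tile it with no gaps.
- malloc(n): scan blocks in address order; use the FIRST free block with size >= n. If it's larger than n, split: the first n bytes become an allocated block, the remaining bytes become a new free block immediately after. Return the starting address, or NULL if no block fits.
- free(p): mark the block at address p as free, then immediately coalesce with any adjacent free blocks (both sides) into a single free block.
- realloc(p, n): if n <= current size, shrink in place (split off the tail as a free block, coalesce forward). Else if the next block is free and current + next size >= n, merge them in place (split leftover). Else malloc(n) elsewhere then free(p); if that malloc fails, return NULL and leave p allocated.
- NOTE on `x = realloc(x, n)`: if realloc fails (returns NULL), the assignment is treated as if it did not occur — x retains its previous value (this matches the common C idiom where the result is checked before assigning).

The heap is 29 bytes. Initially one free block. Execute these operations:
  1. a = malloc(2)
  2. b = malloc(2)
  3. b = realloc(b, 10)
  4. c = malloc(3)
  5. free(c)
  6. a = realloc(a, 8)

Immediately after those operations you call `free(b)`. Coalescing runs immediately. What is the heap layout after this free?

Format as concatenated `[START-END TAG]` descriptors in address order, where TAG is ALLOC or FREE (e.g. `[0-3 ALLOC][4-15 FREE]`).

Answer: [0-11 FREE][12-19 ALLOC][20-28 FREE]

Derivation:
Op 1: a = malloc(2) -> a = 0; heap: [0-1 ALLOC][2-28 FREE]
Op 2: b = malloc(2) -> b = 2; heap: [0-1 ALLOC][2-3 ALLOC][4-28 FREE]
Op 3: b = realloc(b, 10) -> b = 2; heap: [0-1 ALLOC][2-11 ALLOC][12-28 FREE]
Op 4: c = malloc(3) -> c = 12; heap: [0-1 ALLOC][2-11 ALLOC][12-14 ALLOC][15-28 FREE]
Op 5: free(c) -> (freed c); heap: [0-1 ALLOC][2-11 ALLOC][12-28 FREE]
Op 6: a = realloc(a, 8) -> a = 12; heap: [0-1 FREE][2-11 ALLOC][12-19 ALLOC][20-28 FREE]
free(b): b = 2 -> block [2-11 ALLOC]; mark free, coalesce with adjacent free neighbors -> [0-11 FREE][12-19 ALLOC][20-28 FREE]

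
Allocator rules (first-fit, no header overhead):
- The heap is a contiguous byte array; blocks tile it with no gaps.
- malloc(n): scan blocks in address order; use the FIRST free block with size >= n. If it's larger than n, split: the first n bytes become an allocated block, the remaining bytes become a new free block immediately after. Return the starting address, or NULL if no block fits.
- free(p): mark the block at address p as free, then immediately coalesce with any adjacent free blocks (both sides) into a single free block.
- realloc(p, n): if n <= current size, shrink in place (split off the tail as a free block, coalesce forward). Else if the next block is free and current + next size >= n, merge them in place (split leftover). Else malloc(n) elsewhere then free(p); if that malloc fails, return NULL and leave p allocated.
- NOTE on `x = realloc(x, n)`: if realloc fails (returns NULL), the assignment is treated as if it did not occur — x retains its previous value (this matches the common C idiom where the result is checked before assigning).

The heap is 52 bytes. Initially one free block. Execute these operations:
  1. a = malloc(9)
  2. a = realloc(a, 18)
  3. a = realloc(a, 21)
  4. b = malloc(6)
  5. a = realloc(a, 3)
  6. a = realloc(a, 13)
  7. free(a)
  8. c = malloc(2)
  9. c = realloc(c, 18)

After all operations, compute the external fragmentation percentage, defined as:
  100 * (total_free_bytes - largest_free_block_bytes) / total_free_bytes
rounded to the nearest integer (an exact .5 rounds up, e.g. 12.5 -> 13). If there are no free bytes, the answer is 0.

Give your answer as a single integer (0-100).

Op 1: a = malloc(9) -> a = 0; heap: [0-8 ALLOC][9-51 FREE]
Op 2: a = realloc(a, 18) -> a = 0; heap: [0-17 ALLOC][18-51 FREE]
Op 3: a = realloc(a, 21) -> a = 0; heap: [0-20 ALLOC][21-51 FREE]
Op 4: b = malloc(6) -> b = 21; heap: [0-20 ALLOC][21-26 ALLOC][27-51 FREE]
Op 5: a = realloc(a, 3) -> a = 0; heap: [0-2 ALLOC][3-20 FREE][21-26 ALLOC][27-51 FREE]
Op 6: a = realloc(a, 13) -> a = 0; heap: [0-12 ALLOC][13-20 FREE][21-26 ALLOC][27-51 FREE]
Op 7: free(a) -> (freed a); heap: [0-20 FREE][21-26 ALLOC][27-51 FREE]
Op 8: c = malloc(2) -> c = 0; heap: [0-1 ALLOC][2-20 FREE][21-26 ALLOC][27-51 FREE]
Op 9: c = realloc(c, 18) -> c = 0; heap: [0-17 ALLOC][18-20 FREE][21-26 ALLOC][27-51 FREE]
Free blocks: [3 25] total_free=28 largest=25 -> 100*(28-25)/28 = 300/28 ≈ 10.714 -> rounds to 11

Answer: 11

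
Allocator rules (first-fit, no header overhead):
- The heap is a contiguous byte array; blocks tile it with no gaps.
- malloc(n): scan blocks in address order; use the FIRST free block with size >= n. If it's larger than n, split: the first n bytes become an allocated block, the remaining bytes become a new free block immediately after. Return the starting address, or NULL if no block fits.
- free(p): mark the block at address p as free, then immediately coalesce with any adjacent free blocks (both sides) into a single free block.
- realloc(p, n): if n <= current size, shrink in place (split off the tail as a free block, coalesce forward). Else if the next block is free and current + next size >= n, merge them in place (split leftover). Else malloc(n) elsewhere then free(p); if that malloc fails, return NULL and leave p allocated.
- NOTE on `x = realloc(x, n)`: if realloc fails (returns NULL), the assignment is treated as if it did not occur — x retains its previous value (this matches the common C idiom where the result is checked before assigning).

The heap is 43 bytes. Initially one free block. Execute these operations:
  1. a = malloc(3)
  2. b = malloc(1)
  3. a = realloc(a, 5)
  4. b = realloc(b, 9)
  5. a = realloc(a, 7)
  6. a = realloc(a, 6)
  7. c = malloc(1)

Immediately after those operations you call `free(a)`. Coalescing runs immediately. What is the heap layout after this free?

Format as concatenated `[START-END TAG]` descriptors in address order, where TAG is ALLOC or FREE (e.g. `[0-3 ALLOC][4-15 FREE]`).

Answer: [0-0 ALLOC][1-8 FREE][9-17 ALLOC][18-42 FREE]

Derivation:
Op 1: a = malloc(3) -> a = 0; heap: [0-2 ALLOC][3-42 FREE]
Op 2: b = malloc(1) -> b = 3; heap: [0-2 ALLOC][3-3 ALLOC][4-42 FREE]
Op 3: a = realloc(a, 5) -> a = 4; heap: [0-2 FREE][3-3 ALLOC][4-8 ALLOC][9-42 FREE]
Op 4: b = realloc(b, 9) -> b = 9; heap: [0-3 FREE][4-8 ALLOC][9-17 ALLOC][18-42 FREE]
Op 5: a = realloc(a, 7) -> a = 18; heap: [0-8 FREE][9-17 ALLOC][18-24 ALLOC][25-42 FREE]
Op 6: a = realloc(a, 6) -> a = 18; heap: [0-8 FREE][9-17 ALLOC][18-23 ALLOC][24-42 FREE]
Op 7: c = malloc(1) -> c = 0; heap: [0-0 ALLOC][1-8 FREE][9-17 ALLOC][18-23 ALLOC][24-42 FREE]
free(a): a = 18 -> block [18-23 ALLOC]; mark free, coalesce with adjacent free neighbors -> [0-0 ALLOC][1-8 FREE][9-17 ALLOC][18-42 FREE]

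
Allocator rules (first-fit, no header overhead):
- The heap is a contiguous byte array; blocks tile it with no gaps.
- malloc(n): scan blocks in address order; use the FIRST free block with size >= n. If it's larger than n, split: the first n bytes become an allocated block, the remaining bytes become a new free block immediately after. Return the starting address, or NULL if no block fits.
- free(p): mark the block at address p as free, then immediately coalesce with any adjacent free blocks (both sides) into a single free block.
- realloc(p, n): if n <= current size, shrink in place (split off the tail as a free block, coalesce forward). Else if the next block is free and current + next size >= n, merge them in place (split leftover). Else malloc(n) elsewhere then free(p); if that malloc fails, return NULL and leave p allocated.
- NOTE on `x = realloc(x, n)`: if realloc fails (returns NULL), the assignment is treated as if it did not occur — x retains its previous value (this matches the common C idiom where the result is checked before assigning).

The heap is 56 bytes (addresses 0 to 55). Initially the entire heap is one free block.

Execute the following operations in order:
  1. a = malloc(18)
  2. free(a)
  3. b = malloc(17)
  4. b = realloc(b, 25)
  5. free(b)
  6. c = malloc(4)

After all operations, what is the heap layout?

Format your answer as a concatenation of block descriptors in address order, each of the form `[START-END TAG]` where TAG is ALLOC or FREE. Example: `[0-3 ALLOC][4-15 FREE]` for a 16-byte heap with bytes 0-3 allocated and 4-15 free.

Op 1: a = malloc(18) -> a = 0; heap: [0-17 ALLOC][18-55 FREE]
Op 2: free(a) -> (freed a); heap: [0-55 FREE]
Op 3: b = malloc(17) -> b = 0; heap: [0-16 ALLOC][17-55 FREE]
Op 4: b = realloc(b, 25) -> b = 0; heap: [0-24 ALLOC][25-55 FREE]
Op 5: free(b) -> (freed b); heap: [0-55 FREE]
Op 6: c = malloc(4) -> c = 0; heap: [0-3 ALLOC][4-55 FREE]

Answer: [0-3 ALLOC][4-55 FREE]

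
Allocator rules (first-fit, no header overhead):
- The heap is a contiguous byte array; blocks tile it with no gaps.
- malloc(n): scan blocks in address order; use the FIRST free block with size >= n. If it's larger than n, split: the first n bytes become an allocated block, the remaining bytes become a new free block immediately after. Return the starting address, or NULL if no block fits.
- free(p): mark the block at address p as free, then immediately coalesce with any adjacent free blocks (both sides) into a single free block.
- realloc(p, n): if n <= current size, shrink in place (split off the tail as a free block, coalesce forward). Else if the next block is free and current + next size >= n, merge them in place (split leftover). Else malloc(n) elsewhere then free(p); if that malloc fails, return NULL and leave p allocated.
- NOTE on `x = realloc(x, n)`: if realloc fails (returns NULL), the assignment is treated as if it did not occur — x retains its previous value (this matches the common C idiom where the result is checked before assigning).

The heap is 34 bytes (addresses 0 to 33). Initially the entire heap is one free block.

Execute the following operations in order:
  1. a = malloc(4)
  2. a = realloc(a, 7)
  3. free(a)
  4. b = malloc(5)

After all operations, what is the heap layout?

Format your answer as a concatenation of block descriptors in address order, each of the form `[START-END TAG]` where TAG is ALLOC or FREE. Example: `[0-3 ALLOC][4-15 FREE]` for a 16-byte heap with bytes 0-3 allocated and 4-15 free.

Answer: [0-4 ALLOC][5-33 FREE]

Derivation:
Op 1: a = malloc(4) -> a = 0; heap: [0-3 ALLOC][4-33 FREE]
Op 2: a = realloc(a, 7) -> a = 0; heap: [0-6 ALLOC][7-33 FREE]
Op 3: free(a) -> (freed a); heap: [0-33 FREE]
Op 4: b = malloc(5) -> b = 0; heap: [0-4 ALLOC][5-33 FREE]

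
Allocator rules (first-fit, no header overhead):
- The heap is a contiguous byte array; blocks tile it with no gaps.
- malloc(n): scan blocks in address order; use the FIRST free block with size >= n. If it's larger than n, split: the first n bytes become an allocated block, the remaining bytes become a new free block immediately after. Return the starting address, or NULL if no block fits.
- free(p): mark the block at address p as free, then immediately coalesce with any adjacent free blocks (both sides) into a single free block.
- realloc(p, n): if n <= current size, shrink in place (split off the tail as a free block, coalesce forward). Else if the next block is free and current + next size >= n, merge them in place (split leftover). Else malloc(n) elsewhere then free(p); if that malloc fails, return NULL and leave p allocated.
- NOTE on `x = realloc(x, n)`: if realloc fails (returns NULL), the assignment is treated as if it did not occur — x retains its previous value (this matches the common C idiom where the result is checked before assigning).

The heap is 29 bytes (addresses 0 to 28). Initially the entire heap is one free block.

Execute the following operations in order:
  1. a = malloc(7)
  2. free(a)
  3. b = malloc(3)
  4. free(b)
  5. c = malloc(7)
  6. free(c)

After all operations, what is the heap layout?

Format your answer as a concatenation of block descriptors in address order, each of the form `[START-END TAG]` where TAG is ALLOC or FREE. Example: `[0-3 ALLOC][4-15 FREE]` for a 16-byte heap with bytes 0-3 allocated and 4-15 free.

Op 1: a = malloc(7) -> a = 0; heap: [0-6 ALLOC][7-28 FREE]
Op 2: free(a) -> (freed a); heap: [0-28 FREE]
Op 3: b = malloc(3) -> b = 0; heap: [0-2 ALLOC][3-28 FREE]
Op 4: free(b) -> (freed b); heap: [0-28 FREE]
Op 5: c = malloc(7) -> c = 0; heap: [0-6 ALLOC][7-28 FREE]
Op 6: free(c) -> (freed c); heap: [0-28 FREE]

Answer: [0-28 FREE]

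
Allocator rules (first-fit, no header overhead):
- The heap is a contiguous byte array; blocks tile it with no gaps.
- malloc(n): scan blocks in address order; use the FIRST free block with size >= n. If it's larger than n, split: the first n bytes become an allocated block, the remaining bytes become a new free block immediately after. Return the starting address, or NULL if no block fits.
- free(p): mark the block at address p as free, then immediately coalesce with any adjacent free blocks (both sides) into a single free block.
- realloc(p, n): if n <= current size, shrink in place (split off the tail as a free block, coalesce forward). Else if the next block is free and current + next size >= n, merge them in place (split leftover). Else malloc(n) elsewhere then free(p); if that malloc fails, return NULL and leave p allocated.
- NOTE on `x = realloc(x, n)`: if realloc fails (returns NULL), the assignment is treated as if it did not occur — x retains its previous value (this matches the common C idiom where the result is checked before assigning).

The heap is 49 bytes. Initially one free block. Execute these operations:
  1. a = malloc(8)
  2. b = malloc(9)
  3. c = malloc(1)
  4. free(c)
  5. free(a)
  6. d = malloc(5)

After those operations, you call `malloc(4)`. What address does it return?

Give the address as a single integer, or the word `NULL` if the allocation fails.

Op 1: a = malloc(8) -> a = 0; heap: [0-7 ALLOC][8-48 FREE]
Op 2: b = malloc(9) -> b = 8; heap: [0-7 ALLOC][8-16 ALLOC][17-48 FREE]
Op 3: c = malloc(1) -> c = 17; heap: [0-7 ALLOC][8-16 ALLOC][17-17 ALLOC][18-48 FREE]
Op 4: free(c) -> (freed c); heap: [0-7 ALLOC][8-16 ALLOC][17-48 FREE]
Op 5: free(a) -> (freed a); heap: [0-7 FREE][8-16 ALLOC][17-48 FREE]
Op 6: d = malloc(5) -> d = 0; heap: [0-4 ALLOC][5-7 FREE][8-16 ALLOC][17-48 FREE]
malloc(4): first-fit scan over [0-4 ALLOC][5-7 FREE][8-16 ALLOC][17-48 FREE] -> 17

Answer: 17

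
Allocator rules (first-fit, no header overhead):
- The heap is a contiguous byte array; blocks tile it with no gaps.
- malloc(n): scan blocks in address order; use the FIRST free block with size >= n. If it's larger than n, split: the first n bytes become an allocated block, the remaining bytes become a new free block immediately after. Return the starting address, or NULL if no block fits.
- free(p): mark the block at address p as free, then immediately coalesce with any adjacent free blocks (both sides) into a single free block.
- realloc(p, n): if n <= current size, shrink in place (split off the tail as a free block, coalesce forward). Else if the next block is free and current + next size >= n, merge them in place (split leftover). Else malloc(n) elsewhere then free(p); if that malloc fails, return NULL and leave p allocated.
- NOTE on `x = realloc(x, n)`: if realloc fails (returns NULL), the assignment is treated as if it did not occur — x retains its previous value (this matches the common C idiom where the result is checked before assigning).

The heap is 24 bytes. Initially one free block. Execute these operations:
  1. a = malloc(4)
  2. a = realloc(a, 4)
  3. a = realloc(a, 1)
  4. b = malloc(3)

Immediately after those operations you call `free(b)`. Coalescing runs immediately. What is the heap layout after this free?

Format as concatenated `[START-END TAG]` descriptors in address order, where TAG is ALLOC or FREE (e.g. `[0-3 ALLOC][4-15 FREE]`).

Op 1: a = malloc(4) -> a = 0; heap: [0-3 ALLOC][4-23 FREE]
Op 2: a = realloc(a, 4) -> a = 0; heap: [0-3 ALLOC][4-23 FREE]
Op 3: a = realloc(a, 1) -> a = 0; heap: [0-0 ALLOC][1-23 FREE]
Op 4: b = malloc(3) -> b = 1; heap: [0-0 ALLOC][1-3 ALLOC][4-23 FREE]
free(b): b = 1 -> block [1-3 ALLOC]; mark free, coalesce with adjacent free neighbors -> [0-0 ALLOC][1-23 FREE]

Answer: [0-0 ALLOC][1-23 FREE]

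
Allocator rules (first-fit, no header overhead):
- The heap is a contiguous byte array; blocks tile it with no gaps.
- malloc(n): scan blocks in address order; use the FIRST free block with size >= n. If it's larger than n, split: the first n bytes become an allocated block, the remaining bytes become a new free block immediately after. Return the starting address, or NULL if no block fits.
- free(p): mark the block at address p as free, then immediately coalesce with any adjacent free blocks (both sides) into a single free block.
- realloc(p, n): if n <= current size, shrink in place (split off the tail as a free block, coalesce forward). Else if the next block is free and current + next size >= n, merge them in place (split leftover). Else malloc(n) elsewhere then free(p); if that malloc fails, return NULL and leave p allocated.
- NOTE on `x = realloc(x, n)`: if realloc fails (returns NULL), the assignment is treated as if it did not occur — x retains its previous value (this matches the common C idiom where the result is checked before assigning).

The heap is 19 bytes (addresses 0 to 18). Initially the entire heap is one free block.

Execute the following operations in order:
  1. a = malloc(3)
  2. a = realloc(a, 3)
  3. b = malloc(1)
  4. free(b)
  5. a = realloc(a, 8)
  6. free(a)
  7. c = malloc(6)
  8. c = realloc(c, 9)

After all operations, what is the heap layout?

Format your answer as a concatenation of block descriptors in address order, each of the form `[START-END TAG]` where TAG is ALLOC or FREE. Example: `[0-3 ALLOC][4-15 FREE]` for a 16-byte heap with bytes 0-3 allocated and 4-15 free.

Answer: [0-8 ALLOC][9-18 FREE]

Derivation:
Op 1: a = malloc(3) -> a = 0; heap: [0-2 ALLOC][3-18 FREE]
Op 2: a = realloc(a, 3) -> a = 0; heap: [0-2 ALLOC][3-18 FREE]
Op 3: b = malloc(1) -> b = 3; heap: [0-2 ALLOC][3-3 ALLOC][4-18 FREE]
Op 4: free(b) -> (freed b); heap: [0-2 ALLOC][3-18 FREE]
Op 5: a = realloc(a, 8) -> a = 0; heap: [0-7 ALLOC][8-18 FREE]
Op 6: free(a) -> (freed a); heap: [0-18 FREE]
Op 7: c = malloc(6) -> c = 0; heap: [0-5 ALLOC][6-18 FREE]
Op 8: c = realloc(c, 9) -> c = 0; heap: [0-8 ALLOC][9-18 FREE]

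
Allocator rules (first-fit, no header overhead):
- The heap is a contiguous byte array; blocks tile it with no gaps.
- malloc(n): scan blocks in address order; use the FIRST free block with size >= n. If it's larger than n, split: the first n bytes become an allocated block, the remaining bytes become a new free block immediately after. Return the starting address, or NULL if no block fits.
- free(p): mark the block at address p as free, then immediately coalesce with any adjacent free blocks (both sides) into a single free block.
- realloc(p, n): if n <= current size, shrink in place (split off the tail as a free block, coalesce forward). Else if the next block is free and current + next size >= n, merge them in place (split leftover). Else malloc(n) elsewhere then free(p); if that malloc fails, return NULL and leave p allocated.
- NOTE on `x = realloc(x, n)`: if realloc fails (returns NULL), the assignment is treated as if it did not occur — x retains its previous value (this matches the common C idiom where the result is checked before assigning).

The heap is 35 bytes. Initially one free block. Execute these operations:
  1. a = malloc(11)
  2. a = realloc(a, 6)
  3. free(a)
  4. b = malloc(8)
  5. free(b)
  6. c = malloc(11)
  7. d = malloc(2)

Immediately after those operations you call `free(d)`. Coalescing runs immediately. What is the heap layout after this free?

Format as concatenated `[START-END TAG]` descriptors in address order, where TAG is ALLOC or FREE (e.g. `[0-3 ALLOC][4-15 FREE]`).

Answer: [0-10 ALLOC][11-34 FREE]

Derivation:
Op 1: a = malloc(11) -> a = 0; heap: [0-10 ALLOC][11-34 FREE]
Op 2: a = realloc(a, 6) -> a = 0; heap: [0-5 ALLOC][6-34 FREE]
Op 3: free(a) -> (freed a); heap: [0-34 FREE]
Op 4: b = malloc(8) -> b = 0; heap: [0-7 ALLOC][8-34 FREE]
Op 5: free(b) -> (freed b); heap: [0-34 FREE]
Op 6: c = malloc(11) -> c = 0; heap: [0-10 ALLOC][11-34 FREE]
Op 7: d = malloc(2) -> d = 11; heap: [0-10 ALLOC][11-12 ALLOC][13-34 FREE]
free(d): d = 11 -> block [11-12 ALLOC]; mark free, coalesce with adjacent free neighbors -> [0-10 ALLOC][11-34 FREE]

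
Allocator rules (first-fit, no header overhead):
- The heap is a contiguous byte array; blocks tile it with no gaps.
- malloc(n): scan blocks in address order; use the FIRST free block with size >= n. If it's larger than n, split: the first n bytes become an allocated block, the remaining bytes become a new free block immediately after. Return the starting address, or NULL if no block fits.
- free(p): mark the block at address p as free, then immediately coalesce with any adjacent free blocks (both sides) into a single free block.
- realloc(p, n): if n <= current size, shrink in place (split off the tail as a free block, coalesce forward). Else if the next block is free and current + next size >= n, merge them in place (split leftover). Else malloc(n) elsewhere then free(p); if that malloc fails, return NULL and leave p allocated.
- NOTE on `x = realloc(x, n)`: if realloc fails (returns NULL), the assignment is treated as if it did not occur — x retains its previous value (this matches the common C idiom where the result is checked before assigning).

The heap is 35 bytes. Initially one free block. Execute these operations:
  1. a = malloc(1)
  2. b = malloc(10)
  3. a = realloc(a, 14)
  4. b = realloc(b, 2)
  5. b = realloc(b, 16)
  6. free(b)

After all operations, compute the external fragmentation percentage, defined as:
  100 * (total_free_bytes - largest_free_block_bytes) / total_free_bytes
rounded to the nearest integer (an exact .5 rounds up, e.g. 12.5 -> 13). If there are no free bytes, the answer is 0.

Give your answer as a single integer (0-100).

Answer: 48

Derivation:
Op 1: a = malloc(1) -> a = 0; heap: [0-0 ALLOC][1-34 FREE]
Op 2: b = malloc(10) -> b = 1; heap: [0-0 ALLOC][1-10 ALLOC][11-34 FREE]
Op 3: a = realloc(a, 14) -> a = 11; heap: [0-0 FREE][1-10 ALLOC][11-24 ALLOC][25-34 FREE]
Op 4: b = realloc(b, 2) -> b = 1; heap: [0-0 FREE][1-2 ALLOC][3-10 FREE][11-24 ALLOC][25-34 FREE]
Op 5: b = realloc(b, 16) -> NULL (b unchanged); heap: [0-0 FREE][1-2 ALLOC][3-10 FREE][11-24 ALLOC][25-34 FREE]
Op 6: free(b) -> (freed b); heap: [0-10 FREE][11-24 ALLOC][25-34 FREE]
Free blocks: [11 10] total_free=21 largest=11 -> 100*(21-11)/21 = 1000/21 ≈ 47.619 -> rounds to 48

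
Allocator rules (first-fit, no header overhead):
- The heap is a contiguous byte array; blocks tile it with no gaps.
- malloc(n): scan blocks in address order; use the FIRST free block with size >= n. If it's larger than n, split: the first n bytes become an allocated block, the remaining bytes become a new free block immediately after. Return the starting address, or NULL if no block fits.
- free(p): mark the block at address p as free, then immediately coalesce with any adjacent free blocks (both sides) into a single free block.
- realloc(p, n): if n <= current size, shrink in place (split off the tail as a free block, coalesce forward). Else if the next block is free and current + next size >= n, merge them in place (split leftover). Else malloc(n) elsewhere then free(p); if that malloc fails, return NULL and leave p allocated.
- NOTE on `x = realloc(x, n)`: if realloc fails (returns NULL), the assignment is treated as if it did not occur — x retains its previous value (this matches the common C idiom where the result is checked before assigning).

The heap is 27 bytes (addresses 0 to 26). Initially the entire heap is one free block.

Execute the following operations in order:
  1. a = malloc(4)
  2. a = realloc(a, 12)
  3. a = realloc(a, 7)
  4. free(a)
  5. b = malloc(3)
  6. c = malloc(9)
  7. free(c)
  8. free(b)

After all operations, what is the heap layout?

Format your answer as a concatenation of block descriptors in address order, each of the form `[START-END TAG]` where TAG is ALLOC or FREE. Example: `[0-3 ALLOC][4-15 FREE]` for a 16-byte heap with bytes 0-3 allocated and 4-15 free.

Op 1: a = malloc(4) -> a = 0; heap: [0-3 ALLOC][4-26 FREE]
Op 2: a = realloc(a, 12) -> a = 0; heap: [0-11 ALLOC][12-26 FREE]
Op 3: a = realloc(a, 7) -> a = 0; heap: [0-6 ALLOC][7-26 FREE]
Op 4: free(a) -> (freed a); heap: [0-26 FREE]
Op 5: b = malloc(3) -> b = 0; heap: [0-2 ALLOC][3-26 FREE]
Op 6: c = malloc(9) -> c = 3; heap: [0-2 ALLOC][3-11 ALLOC][12-26 FREE]
Op 7: free(c) -> (freed c); heap: [0-2 ALLOC][3-26 FREE]
Op 8: free(b) -> (freed b); heap: [0-26 FREE]

Answer: [0-26 FREE]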